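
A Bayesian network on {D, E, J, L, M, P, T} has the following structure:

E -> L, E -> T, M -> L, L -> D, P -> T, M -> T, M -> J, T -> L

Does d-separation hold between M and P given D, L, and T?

3 paths connect M and P; each must be blocked for d-separation to hold:
Path 1: M → T ← P
  T is a collider and T is conditioned on, which opens it — no node blocks this path, so it is active.
Path 2: M → L ← E → T ← P
  L is a collider and L is conditioned on, which opens it; E is a fork and E is not conditioned on; T is a collider and T is conditioned on, which opens it — no node blocks this path, so it is active.
Path 3: M → L ← T ← P
  T is a chain here and T is conditioned on, so the path is blocked at T.
Because an active path exists, M and P are not d-separated.

No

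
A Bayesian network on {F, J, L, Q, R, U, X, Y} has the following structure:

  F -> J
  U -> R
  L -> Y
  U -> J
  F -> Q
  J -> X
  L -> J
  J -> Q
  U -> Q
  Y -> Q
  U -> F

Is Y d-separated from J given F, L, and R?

Yes

We examine all 6 paths between Y and J:
Path 1: Y → Q ← F → J
  Q is a collider here and neither Q nor any of its descendants is conditioned on, so the collider stays closed — the path is blocked at Q.
Path 2: Y → Q ← F ← U → J
  Q is a collider here and neither Q nor any of its descendants is conditioned on, so the collider stays closed — the path is blocked at Q.
Path 3: Y → Q ← J
  Q is a collider here and neither Q nor any of its descendants is conditioned on, so the collider stays closed — the path is blocked at Q.
Path 4: Y → Q ← U → F → J
  Q is a collider here and neither Q nor any of its descendants is conditioned on, so the collider stays closed — the path is blocked at Q.
Path 5: Y → Q ← U → J
  Q is a collider here and neither Q nor any of its descendants is conditioned on, so the collider stays closed — the path is blocked at Q.
Path 6: Y ← L → J
  L is a fork here and L is conditioned on, so the path is blocked at L.
Every path is blocked, so Y and J are d-separated given {F, L, R}.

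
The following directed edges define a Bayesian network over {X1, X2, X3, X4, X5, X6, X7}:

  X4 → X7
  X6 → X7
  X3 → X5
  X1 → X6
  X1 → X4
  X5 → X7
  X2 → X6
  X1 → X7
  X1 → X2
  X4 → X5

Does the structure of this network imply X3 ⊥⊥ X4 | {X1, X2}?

Enumerating the 5 paths from X3 to X4 and testing each for blocking by {X1, X2}:
  1. X3 → X5 ← X4 — X5:collider[blocks] ⇒ blocked
  2. X3 → X5 → X7 ← X1 → X4 — X5:chain[open]; X7:collider[blocks]; X1:fork[blocks] ⇒ blocked
  3. X3 → X5 → X7 ← X4 — X5:chain[open]; X7:collider[blocks] ⇒ blocked
  4. X3 → X5 → X7 ← X6 ← X1 → X4 — X5:chain[open]; X7:collider[blocks]; X6:chain[open]; X1:fork[blocks] ⇒ blocked
  5. X3 → X5 → X7 ← X6 ← X2 ← X1 → X4 — X5:chain[open]; X7:collider[blocks]; X6:chain[open]; X2:chain[blocks]; X1:fork[blocks] ⇒ blocked
Since every path is blocked, d-separation holds.

Yes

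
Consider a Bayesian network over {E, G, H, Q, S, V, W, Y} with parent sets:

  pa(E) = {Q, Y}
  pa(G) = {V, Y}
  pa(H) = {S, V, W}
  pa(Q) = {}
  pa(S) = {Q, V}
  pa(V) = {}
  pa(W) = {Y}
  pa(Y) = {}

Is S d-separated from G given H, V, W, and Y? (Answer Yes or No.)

Yes

There are 6 undirected paths between S and G; checking each against the conditioning set {H, V, W, Y}:
Path 1: S → H ← V → G
  V is a fork here and V is conditioned on, so the path is blocked at V.
Path 2: S → H ← W ← Y → G
  W is a chain here and W is conditioned on, so the path is blocked at W.
Path 3: S ← Q → E ← Y → G
  E is a collider here and neither E nor any of its descendants is conditioned on, so the collider stays closed — the path is blocked at E.
Path 4: S ← Q → E ← Y → W → H ← V → G
  E is a collider here and neither E nor any of its descendants is conditioned on, so the collider stays closed — the path is blocked at E.
Path 5: S ← V → H ← W ← Y → G
  V is a fork here and V is conditioned on, so the path is blocked at V.
Path 6: S ← V → G
  V is a fork here and V is conditioned on, so the path is blocked at V.
All paths are blocked; S ⊥ G | {H, V, W, Y} holds.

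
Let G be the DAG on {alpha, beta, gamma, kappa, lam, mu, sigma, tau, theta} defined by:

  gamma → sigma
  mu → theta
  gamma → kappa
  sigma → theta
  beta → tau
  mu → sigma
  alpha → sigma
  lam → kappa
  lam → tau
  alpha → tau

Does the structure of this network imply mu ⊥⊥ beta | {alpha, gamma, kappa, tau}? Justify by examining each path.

Yes

4 paths connect mu and beta; each must be blocked for d-separation to hold:
  1. mu → sigma ← gamma → kappa ← lam → tau ← beta — sigma:collider[blocks]; gamma:fork[blocks]; kappa:collider[open]; lam:fork[open]; tau:collider[open] ⇒ blocked
  2. mu → sigma ← alpha → tau ← beta — sigma:collider[blocks]; alpha:fork[blocks]; tau:collider[open] ⇒ blocked
  3. mu → theta ← sigma ← gamma → kappa ← lam → tau ← beta — theta:collider[blocks]; sigma:chain[open]; gamma:fork[blocks]; kappa:collider[open]; lam:fork[open]; tau:collider[open] ⇒ blocked
  4. mu → theta ← sigma ← alpha → tau ← beta — theta:collider[blocks]; sigma:chain[open]; alpha:fork[blocks]; tau:collider[open] ⇒ blocked
All paths are blocked; mu ⊥ beta | {alpha, gamma, kappa, tau} holds.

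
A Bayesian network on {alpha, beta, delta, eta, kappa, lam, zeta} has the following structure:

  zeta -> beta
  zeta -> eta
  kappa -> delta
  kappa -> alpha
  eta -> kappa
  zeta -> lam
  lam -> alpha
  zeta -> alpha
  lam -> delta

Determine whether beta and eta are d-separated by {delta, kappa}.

Enumerating the 5 paths from beta to eta and testing each for blocking by {delta, kappa}:
Path 1: beta ← zeta → alpha ← kappa ← eta
  alpha is a collider here and neither alpha nor any of its descendants is conditioned on, so the collider stays closed — the path is blocked at alpha.
Path 2: beta ← zeta → alpha ← lam → delta ← kappa ← eta
  alpha is a collider here and neither alpha nor any of its descendants is conditioned on, so the collider stays closed — the path is blocked at alpha.
Path 3: beta ← zeta → eta
  zeta is a fork and zeta is not conditioned on — no node blocks this path, so it is active.
Path 4: beta ← zeta → lam → alpha ← kappa ← eta
  alpha is a collider here and neither alpha nor any of its descendants is conditioned on, so the collider stays closed — the path is blocked at alpha.
Path 5: beta ← zeta → lam → delta ← kappa ← eta
  kappa is a chain here and kappa is conditioned on, so the path is blocked at kappa.
Because an active path exists, beta and eta are not d-separated.

No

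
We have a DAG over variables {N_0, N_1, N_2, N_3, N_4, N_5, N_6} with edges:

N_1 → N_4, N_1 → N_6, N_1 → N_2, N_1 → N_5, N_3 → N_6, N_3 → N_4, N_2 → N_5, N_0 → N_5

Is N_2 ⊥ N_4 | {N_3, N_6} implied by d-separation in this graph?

We examine all 4 paths between N_2 and N_4:
  1. N_2 ← N_1 → N_6 ← N_3 → N_4 — N_1:fork[open]; N_6:collider[open]; N_3:fork[blocks] ⇒ blocked
  2. N_2 ← N_1 → N_4 — N_1:fork[open] ⇒ active
  3. N_2 → N_5 ← N_1 → N_6 ← N_3 → N_4 — N_5:collider[blocks]; N_1:fork[open]; N_6:collider[open]; N_3:fork[blocks] ⇒ blocked
  4. N_2 → N_5 ← N_1 → N_4 — N_5:collider[blocks]; N_1:fork[open] ⇒ blocked
Because an active path exists, N_2 and N_4 are not d-separated.

No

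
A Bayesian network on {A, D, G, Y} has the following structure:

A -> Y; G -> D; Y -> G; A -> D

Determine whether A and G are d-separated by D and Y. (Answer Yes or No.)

No

We examine all 2 paths between A and G:
  1. A → D ← G — D:collider[open] ⇒ active
  2. A → Y → G — Y:chain[blocks] ⇒ blocked
At least one path is unblocked, so d-separation fails.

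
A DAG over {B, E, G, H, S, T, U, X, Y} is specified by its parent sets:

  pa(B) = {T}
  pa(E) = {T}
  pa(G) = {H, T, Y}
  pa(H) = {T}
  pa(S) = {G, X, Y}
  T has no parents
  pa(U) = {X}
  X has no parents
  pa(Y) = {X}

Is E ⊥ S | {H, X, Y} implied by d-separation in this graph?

Enumerating the 6 paths from E to S and testing each for blocking by {H, X, Y}:
  1. E ← T → G ← Y ← X → S — T:fork[open]; G:collider[blocks]; Y:chain[blocks]; X:fork[blocks] ⇒ blocked
  2. E ← T → G ← Y → S — T:fork[open]; G:collider[blocks]; Y:fork[blocks] ⇒ blocked
  3. E ← T → G → S — T:fork[open]; G:chain[open] ⇒ active
  4. E ← T → H → G ← Y ← X → S — T:fork[open]; H:chain[blocks]; G:collider[blocks]; Y:chain[blocks]; X:fork[blocks] ⇒ blocked
  5. E ← T → H → G ← Y → S — T:fork[open]; H:chain[blocks]; G:collider[blocks]; Y:fork[blocks] ⇒ blocked
  6. E ← T → H → G → S — T:fork[open]; H:chain[blocks]; G:chain[open] ⇒ blocked
Because an active path exists, E and S are not d-separated.

No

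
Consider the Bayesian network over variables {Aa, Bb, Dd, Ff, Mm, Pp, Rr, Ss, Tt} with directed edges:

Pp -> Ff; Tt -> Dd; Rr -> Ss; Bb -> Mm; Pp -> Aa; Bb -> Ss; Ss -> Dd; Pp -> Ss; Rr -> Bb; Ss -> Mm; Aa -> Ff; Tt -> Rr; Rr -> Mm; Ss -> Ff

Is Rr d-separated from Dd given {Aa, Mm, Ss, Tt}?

6 paths connect Rr and Dd; each must be blocked for d-separation to hold:
Path 1: Rr → Bb → Ss → Dd
  Ss is a chain here and Ss is conditioned on, so the path is blocked at Ss.
Path 2: Rr → Bb → Mm ← Ss → Dd
  Ss is a fork here and Ss is conditioned on, so the path is blocked at Ss.
Path 3: Rr → Ss → Dd
  Ss is a chain here and Ss is conditioned on, so the path is blocked at Ss.
Path 4: Rr → Mm ← Bb → Ss → Dd
  Ss is a chain here and Ss is conditioned on, so the path is blocked at Ss.
Path 5: Rr → Mm ← Ss → Dd
  Ss is a fork here and Ss is conditioned on, so the path is blocked at Ss.
Path 6: Rr ← Tt → Dd
  Tt is a fork here and Tt is conditioned on, so the path is blocked at Tt.
Since every path is blocked, d-separation holds.

Yes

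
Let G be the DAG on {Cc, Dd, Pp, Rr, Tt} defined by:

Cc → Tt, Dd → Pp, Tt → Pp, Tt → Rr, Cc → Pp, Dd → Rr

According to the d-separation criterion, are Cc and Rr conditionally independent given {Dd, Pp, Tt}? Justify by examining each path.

4 paths connect Cc and Rr; each must be blocked for d-separation to hold:
Path 1: Cc → Tt → Rr
  Tt is a chain here and Tt is conditioned on, so the path is blocked at Tt.
Path 2: Cc → Tt → Pp ← Dd → Rr
  Tt is a chain here and Tt is conditioned on, so the path is blocked at Tt.
Path 3: Cc → Pp ← Tt → Rr
  Tt is a fork here and Tt is conditioned on, so the path is blocked at Tt.
Path 4: Cc → Pp ← Dd → Rr
  Dd is a fork here and Dd is conditioned on, so the path is blocked at Dd.
All paths are blocked; Cc ⊥ Rr | {Dd, Pp, Tt} holds.

Yes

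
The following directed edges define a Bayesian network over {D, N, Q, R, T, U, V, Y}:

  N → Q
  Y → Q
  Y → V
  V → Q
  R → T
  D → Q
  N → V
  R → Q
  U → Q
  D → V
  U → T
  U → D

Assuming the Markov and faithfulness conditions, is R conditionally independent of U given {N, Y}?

Yes

6 paths connect R and U; each must be blocked for d-separation to hold:
Path 1: R → Q ← V ← D ← U
  Q is a collider here and neither Q nor any of its descendants is conditioned on, so the collider stays closed — the path is blocked at Q.
Path 2: R → Q ← U
  Q is a collider here and neither Q nor any of its descendants is conditioned on, so the collider stays closed — the path is blocked at Q.
Path 3: R → Q ← Y → V ← D ← U
  Q is a collider here and neither Q nor any of its descendants is conditioned on, so the collider stays closed — the path is blocked at Q.
Path 4: R → Q ← N → V ← D ← U
  Q is a collider here and neither Q nor any of its descendants is conditioned on, so the collider stays closed — the path is blocked at Q.
Path 5: R → Q ← D ← U
  Q is a collider here and neither Q nor any of its descendants is conditioned on, so the collider stays closed — the path is blocked at Q.
Path 6: R → T ← U
  T is a collider here and neither T nor any of its descendants is conditioned on, so the collider stays closed — the path is blocked at T.
All paths are blocked; R ⊥ U | {N, Y} holds.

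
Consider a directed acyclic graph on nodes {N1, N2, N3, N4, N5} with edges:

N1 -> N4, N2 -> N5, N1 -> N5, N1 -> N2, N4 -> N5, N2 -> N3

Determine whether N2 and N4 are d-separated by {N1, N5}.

No — N2 and N4 are not d-separated given {N1, N5}.

There are 4 undirected paths between N2 and N4; checking each against the conditioning set {N1, N5}:
  1. N2 ← N1 → N5 ← N4 — N1:fork[blocks]; N5:collider[open] ⇒ blocked
  2. N2 ← N1 → N4 — N1:fork[blocks] ⇒ blocked
  3. N2 → N5 ← N1 → N4 — N5:collider[open]; N1:fork[blocks] ⇒ blocked
  4. N2 → N5 ← N4 — N5:collider[open] ⇒ active
Since the path N2 → N5 ← N4 is active, N2 and N4 are not d-separated given {N1, N5}.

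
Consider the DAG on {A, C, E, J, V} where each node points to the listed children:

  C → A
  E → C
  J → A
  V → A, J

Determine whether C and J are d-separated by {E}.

Enumerating the 2 paths from C to J and testing each for blocking by {E}:
  1. C → A ← J — A:collider[blocks] ⇒ blocked
  2. C → A ← V → J — A:collider[blocks]; V:fork[open] ⇒ blocked
All paths are blocked; C ⊥ J | {E} holds.

Yes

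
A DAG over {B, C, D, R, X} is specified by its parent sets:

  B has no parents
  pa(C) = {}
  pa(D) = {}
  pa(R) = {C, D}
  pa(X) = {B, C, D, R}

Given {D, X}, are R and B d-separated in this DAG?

No

Enumerating the 3 paths from R to B and testing each for blocking by {D, X}:
Path 1: R ← C → X ← B
  C is a fork and C is not conditioned on; X is a collider and X is conditioned on, which opens it — no node blocks this path, so it is active.
Path 2: R → X ← B
  X is a collider and X is conditioned on, which opens it — no node blocks this path, so it is active.
Path 3: R ← D → X ← B
  D is a fork here and D is conditioned on, so the path is blocked at D.
Since the path R ← C → X ← B is active, R and B are not d-separated given {D, X}.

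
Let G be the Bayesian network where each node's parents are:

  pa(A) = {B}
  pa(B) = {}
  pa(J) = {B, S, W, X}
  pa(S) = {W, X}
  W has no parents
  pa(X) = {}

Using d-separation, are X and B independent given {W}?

Yes — X and B are d-separated given {W}.

3 paths connect X and B; each must be blocked for d-separation to hold:
Path 1: X → J ← B
  J is a collider here and neither J nor any of its descendants is conditioned on, so the collider stays closed — the path is blocked at J.
Path 2: X → S ← W → J ← B
  S is a collider here and neither S nor any of its descendants is conditioned on, so the collider stays closed — the path is blocked at S.
Path 3: X → S → J ← B
  J is a collider here and neither J nor any of its descendants is conditioned on, so the collider stays closed — the path is blocked at J.
Every path is blocked, so X and B are d-separated given {W}.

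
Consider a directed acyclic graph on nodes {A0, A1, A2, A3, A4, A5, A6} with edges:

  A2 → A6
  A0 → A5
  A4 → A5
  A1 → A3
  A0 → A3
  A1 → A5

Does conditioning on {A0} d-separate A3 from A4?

Enumerating the 2 paths from A3 to A4 and testing each for blocking by {A0}:
Path 1: A3 ← A0 → A5 ← A4
  A0 is a fork here and A0 is conditioned on, so the path is blocked at A0.
Path 2: A3 ← A1 → A5 ← A4
  A5 is a collider here and neither A5 nor any of its descendants is conditioned on, so the collider stays closed — the path is blocked at A5.
Since every path is blocked, d-separation holds.

Yes — A3 and A4 are d-separated given {A0}.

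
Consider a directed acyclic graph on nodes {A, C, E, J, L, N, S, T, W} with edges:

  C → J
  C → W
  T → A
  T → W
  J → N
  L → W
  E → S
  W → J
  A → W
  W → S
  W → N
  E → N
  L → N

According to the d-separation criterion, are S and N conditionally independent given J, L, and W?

No — S and N are not d-separated given {J, L, W}.

5 paths connect S and N; each must be blocked for d-separation to hold:
Path 1: S ← E → N
  E is a fork and E is not conditioned on — no node blocks this path, so it is active.
Path 2: S ← W → J → N
  W is a fork here and W is conditioned on, so the path is blocked at W.
Path 3: S ← W ← C → J → N
  W is a chain here and W is conditioned on, so the path is blocked at W.
Path 4: S ← W ← L → N
  W is a chain here and W is conditioned on, so the path is blocked at W.
Path 5: S ← W → N
  W is a fork here and W is conditioned on, so the path is blocked at W.
At least one path is unblocked, so d-separation fails.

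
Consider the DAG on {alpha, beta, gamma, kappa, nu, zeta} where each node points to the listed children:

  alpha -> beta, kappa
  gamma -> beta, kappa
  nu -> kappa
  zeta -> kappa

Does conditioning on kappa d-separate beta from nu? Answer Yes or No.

No

Enumerating the 2 paths from beta to nu and testing each for blocking by {kappa}:
Path 1: beta ← gamma → kappa ← nu
  gamma is a fork and gamma is not conditioned on; kappa is a collider and kappa is conditioned on, which opens it — no node blocks this path, so it is active.
Path 2: beta ← alpha → kappa ← nu
  alpha is a fork and alpha is not conditioned on; kappa is a collider and kappa is conditioned on, which opens it — no node blocks this path, so it is active.
At least one path is unblocked, so d-separation fails.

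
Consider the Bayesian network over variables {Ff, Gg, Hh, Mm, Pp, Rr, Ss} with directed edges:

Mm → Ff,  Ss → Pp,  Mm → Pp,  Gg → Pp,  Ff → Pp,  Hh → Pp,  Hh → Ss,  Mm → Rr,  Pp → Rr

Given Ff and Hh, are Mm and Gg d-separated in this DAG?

Yes

Enumerating the 3 paths from Mm to Gg and testing each for blocking by {Ff, Hh}:
Path 1: Mm → Ff → Pp ← Gg
  Ff is a chain here and Ff is conditioned on, so the path is blocked at Ff.
Path 2: Mm → Pp ← Gg
  Pp is a collider here and neither Pp nor any of its descendants is conditioned on, so the collider stays closed — the path is blocked at Pp.
Path 3: Mm → Rr ← Pp ← Gg
  Rr is a collider here and neither Rr nor any of its descendants is conditioned on, so the collider stays closed — the path is blocked at Rr.
All paths are blocked; Mm ⊥ Gg | {Ff, Hh} holds.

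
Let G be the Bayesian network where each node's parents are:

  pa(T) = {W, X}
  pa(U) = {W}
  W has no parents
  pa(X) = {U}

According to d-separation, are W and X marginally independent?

2 paths connect W and X; each must be blocked for d-separation to hold:
  1. W → U → X — U:chain[open] ⇒ active
  2. W → T ← X — T:collider[blocks] ⇒ blocked
Since the path W → U → X is active, W and X are not d-separated given ∅.

No — W and X are not d-separated given ∅.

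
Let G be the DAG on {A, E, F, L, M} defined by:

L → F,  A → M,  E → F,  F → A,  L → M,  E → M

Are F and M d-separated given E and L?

We examine all 3 paths between F and M:
Path 1: F ← L → M
  L is a fork here and L is conditioned on, so the path is blocked at L.
Path 2: F → A → M
  A is a chain and A is not conditioned on — no node blocks this path, so it is active.
Path 3: F ← E → M
  E is a fork here and E is conditioned on, so the path is blocked at E.
Since the path F → A → M is active, F and M are not d-separated given {E, L}.

No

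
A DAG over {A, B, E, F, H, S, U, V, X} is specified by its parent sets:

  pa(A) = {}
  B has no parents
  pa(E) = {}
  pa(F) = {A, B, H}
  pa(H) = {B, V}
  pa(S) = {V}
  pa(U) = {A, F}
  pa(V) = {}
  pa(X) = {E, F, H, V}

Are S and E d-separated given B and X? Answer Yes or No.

Enumerating the 4 paths from S to E and testing each for blocking by {B, X}:
Path 1: S ← V → H ← B → F → X ← E
  B is a fork here and B is conditioned on, so the path is blocked at B.
Path 2: S ← V → H → F → X ← E
  V is a fork and V is not conditioned on; H is a chain and H is not conditioned on; F is a chain and F is not conditioned on; X is a collider and X is conditioned on, which opens it — no node blocks this path, so it is active.
Path 3: S ← V → H → X ← E
  V is a fork and V is not conditioned on; H is a chain and H is not conditioned on; X is a collider and X is conditioned on, which opens it — no node blocks this path, so it is active.
Path 4: S ← V → X ← E
  V is a fork and V is not conditioned on; X is a collider and X is conditioned on, which opens it — no node blocks this path, so it is active.
Because an active path exists, S and E are not d-separated.

No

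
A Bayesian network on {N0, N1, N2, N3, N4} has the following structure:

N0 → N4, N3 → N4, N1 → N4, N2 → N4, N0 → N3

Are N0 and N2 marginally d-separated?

Yes

We examine all 2 paths between N0 and N2:
Path 1: N0 → N3 → N4 ← N2
  N4 is a collider here and neither N4 nor any of its descendants is conditioned on, so the collider stays closed — the path is blocked at N4.
Path 2: N0 → N4 ← N2
  N4 is a collider here and neither N4 nor any of its descendants is conditioned on, so the collider stays closed — the path is blocked at N4.
Every path is blocked, so N0 and N2 are d-separated given ∅.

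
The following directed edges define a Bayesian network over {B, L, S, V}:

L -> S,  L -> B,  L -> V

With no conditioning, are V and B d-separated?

No — V and B are not d-separated given ∅.

The only undirected path from V to B is:
Path 1: V ← L → B
  L is a fork and L is not conditioned on — no node blocks this path, so it is active.
Because an active path exists, V and B are not d-separated.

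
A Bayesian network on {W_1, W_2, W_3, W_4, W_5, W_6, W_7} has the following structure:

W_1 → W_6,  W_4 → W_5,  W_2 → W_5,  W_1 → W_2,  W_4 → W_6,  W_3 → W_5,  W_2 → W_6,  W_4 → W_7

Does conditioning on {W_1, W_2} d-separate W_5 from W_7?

No

There are 3 undirected paths between W_5 and W_7; checking each against the conditioning set {W_1, W_2}:
Path 1: W_5 ← W_4 → W_7
  W_4 is a fork and W_4 is not conditioned on — no node blocks this path, so it is active.
Path 2: W_5 ← W_2 → W_6 ← W_4 → W_7
  W_2 is a fork here and W_2 is conditioned on, so the path is blocked at W_2.
Path 3: W_5 ← W_2 ← W_1 → W_6 ← W_4 → W_7
  W_2 is a chain here and W_2 is conditioned on, so the path is blocked at W_2.
Because an active path exists, W_5 and W_7 are not d-separated.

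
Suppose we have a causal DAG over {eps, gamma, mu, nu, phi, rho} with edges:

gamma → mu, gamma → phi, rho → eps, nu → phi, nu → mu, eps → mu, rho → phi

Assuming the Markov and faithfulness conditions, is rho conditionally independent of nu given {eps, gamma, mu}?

Yes

4 paths connect rho and nu; each must be blocked for d-separation to hold:
  1. rho → eps → mu ← gamma → phi ← nu — eps:chain[blocks]; mu:collider[open]; gamma:fork[blocks]; phi:collider[blocks] ⇒ blocked
  2. rho → eps → mu ← nu — eps:chain[blocks]; mu:collider[open] ⇒ blocked
  3. rho → phi ← gamma → mu ← nu — phi:collider[blocks]; gamma:fork[blocks]; mu:collider[open] ⇒ blocked
  4. rho → phi ← nu — phi:collider[blocks] ⇒ blocked
Every path is blocked, so rho and nu are d-separated given {eps, gamma, mu}.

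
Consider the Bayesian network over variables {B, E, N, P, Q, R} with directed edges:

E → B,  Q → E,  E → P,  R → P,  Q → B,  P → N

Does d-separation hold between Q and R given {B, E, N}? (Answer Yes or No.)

Yes

There are 2 undirected paths between Q and R; checking each against the conditioning set {B, E, N}:
Path 1: Q → E → P ← R
  E is a chain here and E is conditioned on, so the path is blocked at E.
Path 2: Q → B ← E → P ← R
  E is a fork here and E is conditioned on, so the path is blocked at E.
Since every path is blocked, d-separation holds.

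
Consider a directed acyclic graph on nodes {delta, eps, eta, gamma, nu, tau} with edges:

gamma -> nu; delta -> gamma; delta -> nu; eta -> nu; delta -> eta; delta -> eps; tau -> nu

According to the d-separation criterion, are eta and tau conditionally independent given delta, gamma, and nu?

No

Enumerating the 3 paths from eta to tau and testing each for blocking by {delta, gamma, nu}:
  1. eta → nu ← tau — nu:collider[open] ⇒ active
  2. eta ← delta → gamma → nu ← tau — delta:fork[blocks]; gamma:chain[blocks]; nu:collider[open] ⇒ blocked
  3. eta ← delta → nu ← tau — delta:fork[blocks]; nu:collider[open] ⇒ blocked
Because an active path exists, eta and tau are not d-separated.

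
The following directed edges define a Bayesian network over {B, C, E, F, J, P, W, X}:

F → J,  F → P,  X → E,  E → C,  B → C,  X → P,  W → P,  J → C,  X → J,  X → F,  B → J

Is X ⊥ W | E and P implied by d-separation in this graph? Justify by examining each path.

We examine all 5 paths between X and W:
Path 1: X → F → P ← W
  F is a chain and F is not conditioned on; P is a collider and P is conditioned on, which opens it — no node blocks this path, so it is active.
Path 2: X → E → C ← B → J ← F → P ← W
  E is a chain here and E is conditioned on, so the path is blocked at E.
Path 3: X → E → C ← J ← F → P ← W
  E is a chain here and E is conditioned on, so the path is blocked at E.
Path 4: X → J ← F → P ← W
  J is a collider here and neither J nor any of its descendants is conditioned on, so the collider stays closed — the path is blocked at J.
Path 5: X → P ← W
  P is a collider and P is conditioned on, which opens it — no node blocks this path, so it is active.
Since the path X → F → P ← W is active, X and W are not d-separated given {E, P}.

No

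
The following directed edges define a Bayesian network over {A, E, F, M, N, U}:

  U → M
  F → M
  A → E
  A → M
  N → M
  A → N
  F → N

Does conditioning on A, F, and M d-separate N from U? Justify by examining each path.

3 paths connect N and U; each must be blocked for d-separation to hold:
  1. N ← A → M ← U — A:fork[blocks]; M:collider[open] ⇒ blocked
  2. N ← F → M ← U — F:fork[blocks]; M:collider[open] ⇒ blocked
  3. N → M ← U — M:collider[open] ⇒ active
Since the path N → M ← U is active, N and U are not d-separated given {A, F, M}.

No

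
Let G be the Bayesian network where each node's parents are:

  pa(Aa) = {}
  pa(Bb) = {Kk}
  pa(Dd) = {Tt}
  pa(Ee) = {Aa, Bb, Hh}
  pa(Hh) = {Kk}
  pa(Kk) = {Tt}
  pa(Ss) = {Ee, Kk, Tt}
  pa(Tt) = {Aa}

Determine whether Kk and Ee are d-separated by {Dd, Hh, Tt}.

No — Kk and Ee are not d-separated given {Dd, Hh, Tt}.

Enumerating the 6 paths from Kk to Ee and testing each for blocking by {Dd, Hh, Tt}:
  1. Kk → Hh → Ee — Hh:chain[blocks] ⇒ blocked
  2. Kk → Bb → Ee — Bb:chain[open] ⇒ active
  3. Kk → Ss ← Ee — Ss:collider[blocks] ⇒ blocked
  4. Kk → Ss ← Tt ← Aa → Ee — Ss:collider[blocks]; Tt:chain[blocks]; Aa:fork[open] ⇒ blocked
  5. Kk ← Tt ← Aa → Ee — Tt:chain[blocks]; Aa:fork[open] ⇒ blocked
  6. Kk ← Tt → Ss ← Ee — Tt:fork[blocks]; Ss:collider[blocks] ⇒ blocked
Since the path Kk → Bb → Ee is active, Kk and Ee are not d-separated given {Dd, Hh, Tt}.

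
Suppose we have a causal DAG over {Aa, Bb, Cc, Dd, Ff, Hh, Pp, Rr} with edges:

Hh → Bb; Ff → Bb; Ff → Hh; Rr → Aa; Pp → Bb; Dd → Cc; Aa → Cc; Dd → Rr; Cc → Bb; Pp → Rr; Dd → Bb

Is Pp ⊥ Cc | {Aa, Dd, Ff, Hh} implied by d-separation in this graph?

Yes

We examine all 6 paths between Pp and Cc:
Path 1: Pp → Rr ← Dd → Cc
  Dd is a fork here and Dd is conditioned on, so the path is blocked at Dd.
Path 2: Pp → Rr ← Dd → Bb ← Cc
  Dd is a fork here and Dd is conditioned on, so the path is blocked at Dd.
Path 3: Pp → Rr → Aa → Cc
  Aa is a chain here and Aa is conditioned on, so the path is blocked at Aa.
Path 4: Pp → Bb ← Dd → Rr → Aa → Cc
  Bb is a collider here and neither Bb nor any of its descendants is conditioned on, so the collider stays closed — the path is blocked at Bb.
Path 5: Pp → Bb ← Dd → Cc
  Bb is a collider here and neither Bb nor any of its descendants is conditioned on, so the collider stays closed — the path is blocked at Bb.
Path 6: Pp → Bb ← Cc
  Bb is a collider here and neither Bb nor any of its descendants is conditioned on, so the collider stays closed — the path is blocked at Bb.
Every path is blocked, so Pp and Cc are d-separated given {Aa, Dd, Ff, Hh}.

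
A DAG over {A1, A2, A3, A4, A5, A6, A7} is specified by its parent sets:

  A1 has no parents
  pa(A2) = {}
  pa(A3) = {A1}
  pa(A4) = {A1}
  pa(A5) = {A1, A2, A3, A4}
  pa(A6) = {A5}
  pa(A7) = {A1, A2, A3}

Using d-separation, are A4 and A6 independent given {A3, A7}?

6 paths connect A4 and A6; each must be blocked for d-separation to hold:
Path 1: A4 ← A1 → A3 → A7 ← A2 → A5 → A6
  A3 is a chain here and A3 is conditioned on, so the path is blocked at A3.
Path 2: A4 ← A1 → A3 → A5 → A6
  A3 is a chain here and A3 is conditioned on, so the path is blocked at A3.
Path 3: A4 ← A1 → A7 ← A3 → A5 → A6
  A3 is a fork here and A3 is conditioned on, so the path is blocked at A3.
Path 4: A4 ← A1 → A7 ← A2 → A5 → A6
  A1 is a fork and A1 is not conditioned on; A7 is a collider and A7 is conditioned on, which opens it; A2 is a fork and A2 is not conditioned on; A5 is a chain and A5 is not conditioned on — no node blocks this path, so it is active.
Path 5: A4 ← A1 → A5 → A6
  A1 is a fork and A1 is not conditioned on; A5 is a chain and A5 is not conditioned on — no node blocks this path, so it is active.
Path 6: A4 → A5 → A6
  A5 is a chain and A5 is not conditioned on — no node blocks this path, so it is active.
Because an active path exists, A4 and A6 are not d-separated.

No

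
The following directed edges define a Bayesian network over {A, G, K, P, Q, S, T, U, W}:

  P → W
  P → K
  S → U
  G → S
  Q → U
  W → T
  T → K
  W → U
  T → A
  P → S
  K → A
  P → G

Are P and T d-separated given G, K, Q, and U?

No

5 paths connect P and T; each must be blocked for d-separation to hold:
  1. P → K → A ← T — K:chain[blocks]; A:collider[blocks] ⇒ blocked
  2. P → K ← T — K:collider[open] ⇒ active
  3. P → G → S → U ← W → T — G:chain[blocks]; S:chain[open]; U:collider[open]; W:fork[open] ⇒ blocked
  4. P → W → T — W:chain[open] ⇒ active
  5. P → S → U ← W → T — S:chain[open]; U:collider[open]; W:fork[open] ⇒ active
Because an active path exists, P and T are not d-separated.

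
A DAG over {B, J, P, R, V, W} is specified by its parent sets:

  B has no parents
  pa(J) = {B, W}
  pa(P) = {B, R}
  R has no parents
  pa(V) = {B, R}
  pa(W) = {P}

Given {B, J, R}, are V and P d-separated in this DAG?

There are 3 undirected paths between V and P; checking each against the conditioning set {B, J, R}:
Path 1: V ← B → P
  B is a fork here and B is conditioned on, so the path is blocked at B.
Path 2: V ← B → J ← W ← P
  B is a fork here and B is conditioned on, so the path is blocked at B.
Path 3: V ← R → P
  R is a fork here and R is conditioned on, so the path is blocked at R.
Every path is blocked, so V and P are d-separated given {B, J, R}.

Yes — V and P are d-separated given {B, J, R}.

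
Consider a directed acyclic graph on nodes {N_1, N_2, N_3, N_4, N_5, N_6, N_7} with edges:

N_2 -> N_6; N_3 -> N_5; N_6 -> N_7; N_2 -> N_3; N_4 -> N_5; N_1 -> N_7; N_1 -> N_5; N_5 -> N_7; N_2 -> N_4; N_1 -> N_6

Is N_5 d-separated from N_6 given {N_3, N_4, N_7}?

There are 6 undirected paths between N_5 and N_6; checking each against the conditioning set {N_3, N_4, N_7}:
Path 1: N_5 ← N_4 ← N_2 → N_6
  N_4 is a chain here and N_4 is conditioned on, so the path is blocked at N_4.
Path 2: N_5 ← N_1 → N_6
  N_1 is a fork and N_1 is not conditioned on — no node blocks this path, so it is active.
Path 3: N_5 ← N_1 → N_7 ← N_6
  N_1 is a fork and N_1 is not conditioned on; N_7 is a collider and N_7 is conditioned on, which opens it — no node blocks this path, so it is active.
Path 4: N_5 ← N_3 ← N_2 → N_6
  N_3 is a chain here and N_3 is conditioned on, so the path is blocked at N_3.
Path 5: N_5 → N_7 ← N_6
  N_7 is a collider and N_7 is conditioned on, which opens it — no node blocks this path, so it is active.
Path 6: N_5 → N_7 ← N_1 → N_6
  N_7 is a collider and N_7 is conditioned on, which opens it; N_1 is a fork and N_1 is not conditioned on — no node blocks this path, so it is active.
Since the path N_5 ← N_1 → N_6 is active, N_5 and N_6 are not d-separated given {N_3, N_4, N_7}.

No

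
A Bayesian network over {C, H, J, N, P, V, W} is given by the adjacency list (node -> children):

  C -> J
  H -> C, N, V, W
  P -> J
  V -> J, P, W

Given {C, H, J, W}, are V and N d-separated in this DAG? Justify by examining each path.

Yes

We examine all 4 paths between V and N:
Path 1: V ← H → N
  H is a fork here and H is conditioned on, so the path is blocked at H.
Path 2: V → P → J ← C ← H → N
  C is a chain here and C is conditioned on, so the path is blocked at C.
Path 3: V → W ← H → N
  H is a fork here and H is conditioned on, so the path is blocked at H.
Path 4: V → J ← C ← H → N
  C is a chain here and C is conditioned on, so the path is blocked at C.
Since every path is blocked, d-separation holds.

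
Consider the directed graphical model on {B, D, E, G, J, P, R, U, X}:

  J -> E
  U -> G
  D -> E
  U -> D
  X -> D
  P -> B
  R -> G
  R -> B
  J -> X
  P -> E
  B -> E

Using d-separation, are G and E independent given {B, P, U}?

Yes

We examine all 4 paths between G and E:
  1. G ← R → B ← P → E — R:fork[open]; B:collider[open]; P:fork[blocks] ⇒ blocked
  2. G ← R → B → E — R:fork[open]; B:chain[blocks] ⇒ blocked
  3. G ← U → D ← X ← J → E — U:fork[blocks]; D:collider[blocks]; X:chain[open]; J:fork[open] ⇒ blocked
  4. G ← U → D → E — U:fork[blocks]; D:chain[open] ⇒ blocked
Since every path is blocked, d-separation holds.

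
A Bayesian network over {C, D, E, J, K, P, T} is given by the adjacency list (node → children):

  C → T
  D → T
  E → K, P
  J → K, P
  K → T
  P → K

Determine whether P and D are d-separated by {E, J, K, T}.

There are 3 undirected paths between P and D; checking each against the conditioning set {E, J, K, T}:
  1. P ← E → K → T ← D — E:fork[blocks]; K:chain[blocks]; T:collider[open] ⇒ blocked
  2. P ← J → K → T ← D — J:fork[blocks]; K:chain[blocks]; T:collider[open] ⇒ blocked
  3. P → K → T ← D — K:chain[blocks]; T:collider[open] ⇒ blocked
Every path is blocked, so P and D are d-separated given {E, J, K, T}.

Yes — P and D are d-separated given {E, J, K, T}.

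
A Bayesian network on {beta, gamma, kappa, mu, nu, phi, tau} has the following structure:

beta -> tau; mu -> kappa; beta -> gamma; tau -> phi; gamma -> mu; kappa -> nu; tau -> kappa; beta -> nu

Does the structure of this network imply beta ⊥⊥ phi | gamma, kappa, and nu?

We examine all 3 paths between beta and phi:
Path 1: beta → nu ← kappa ← tau → phi
  kappa is a chain here and kappa is conditioned on, so the path is blocked at kappa.
Path 2: beta → gamma → mu → kappa ← tau → phi
  gamma is a chain here and gamma is conditioned on, so the path is blocked at gamma.
Path 3: beta → tau → phi
  tau is a chain and tau is not conditioned on — no node blocks this path, so it is active.
Because an active path exists, beta and phi are not d-separated.

No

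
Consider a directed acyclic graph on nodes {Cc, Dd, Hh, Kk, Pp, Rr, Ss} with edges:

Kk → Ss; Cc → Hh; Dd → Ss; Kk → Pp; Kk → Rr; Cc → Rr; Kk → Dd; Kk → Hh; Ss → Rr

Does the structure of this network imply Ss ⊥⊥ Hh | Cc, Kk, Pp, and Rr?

We examine all 6 paths between Ss and Hh:
Path 1: Ss ← Kk → Hh
  Kk is a fork here and Kk is conditioned on, so the path is blocked at Kk.
Path 2: Ss ← Kk → Rr ← Cc → Hh
  Kk is a fork here and Kk is conditioned on, so the path is blocked at Kk.
Path 3: Ss ← Dd ← Kk → Hh
  Kk is a fork here and Kk is conditioned on, so the path is blocked at Kk.
Path 4: Ss ← Dd ← Kk → Rr ← Cc → Hh
  Kk is a fork here and Kk is conditioned on, so the path is blocked at Kk.
Path 5: Ss → Rr ← Kk → Hh
  Kk is a fork here and Kk is conditioned on, so the path is blocked at Kk.
Path 6: Ss → Rr ← Cc → Hh
  Cc is a fork here and Cc is conditioned on, so the path is blocked at Cc.
All paths are blocked; Ss ⊥ Hh | {Cc, Kk, Pp, Rr} holds.

Yes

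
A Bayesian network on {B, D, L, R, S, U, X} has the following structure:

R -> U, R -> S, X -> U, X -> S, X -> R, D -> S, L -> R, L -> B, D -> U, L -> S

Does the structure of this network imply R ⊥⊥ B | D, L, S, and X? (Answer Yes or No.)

Yes

6 paths connect R and B; each must be blocked for d-separation to hold:
Path 1: R → U ← D → S ← L → B
  U is a collider here and neither U nor any of its descendants is conditioned on, so the collider stays closed — the path is blocked at U.
Path 2: R → U ← X → S ← L → B
  U is a collider here and neither U nor any of its descendants is conditioned on, so the collider stays closed — the path is blocked at U.
Path 3: R ← L → B
  L is a fork here and L is conditioned on, so the path is blocked at L.
Path 4: R ← X → U ← D → S ← L → B
  X is a fork here and X is conditioned on, so the path is blocked at X.
Path 5: R ← X → S ← L → B
  X is a fork here and X is conditioned on, so the path is blocked at X.
Path 6: R → S ← L → B
  L is a fork here and L is conditioned on, so the path is blocked at L.
Since every path is blocked, d-separation holds.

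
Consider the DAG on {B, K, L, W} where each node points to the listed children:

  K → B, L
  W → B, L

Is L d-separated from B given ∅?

We examine all 2 paths between L and B:
Path 1: L ← W → B
  W is a fork and W is not conditioned on — no node blocks this path, so it is active.
Path 2: L ← K → B
  K is a fork and K is not conditioned on — no node blocks this path, so it is active.
Since the path L ← W → B is active, L and B are not d-separated given ∅.

No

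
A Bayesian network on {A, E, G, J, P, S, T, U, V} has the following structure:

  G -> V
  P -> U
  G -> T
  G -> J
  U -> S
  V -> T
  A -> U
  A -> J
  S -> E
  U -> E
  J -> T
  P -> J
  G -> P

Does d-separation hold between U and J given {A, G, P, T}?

Yes

Enumerating the 5 paths from U to J and testing each for blocking by {A, G, P, T}:
Path 1: U ← P ← G → V → T ← J
  P is a chain here and P is conditioned on, so the path is blocked at P.
Path 2: U ← P ← G → T ← J
  P is a chain here and P is conditioned on, so the path is blocked at P.
Path 3: U ← P ← G → J
  P is a chain here and P is conditioned on, so the path is blocked at P.
Path 4: U ← P → J
  P is a fork here and P is conditioned on, so the path is blocked at P.
Path 5: U ← A → J
  A is a fork here and A is conditioned on, so the path is blocked at A.
Every path is blocked, so U and J are d-separated given {A, G, P, T}.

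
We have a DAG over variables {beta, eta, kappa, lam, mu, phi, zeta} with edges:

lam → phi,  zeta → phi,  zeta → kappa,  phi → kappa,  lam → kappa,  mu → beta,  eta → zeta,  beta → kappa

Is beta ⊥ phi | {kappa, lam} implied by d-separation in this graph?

No — beta and phi are not d-separated given {kappa, lam}.

There are 3 undirected paths between beta and phi; checking each against the conditioning set {kappa, lam}:
Path 1: beta → kappa ← lam → phi
  lam is a fork here and lam is conditioned on, so the path is blocked at lam.
Path 2: beta → kappa ← zeta → phi
  kappa is a collider and kappa is conditioned on, which opens it; zeta is a fork and zeta is not conditioned on — no node blocks this path, so it is active.
Path 3: beta → kappa ← phi
  kappa is a collider and kappa is conditioned on, which opens it — no node blocks this path, so it is active.
At least one path is unblocked, so d-separation fails.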